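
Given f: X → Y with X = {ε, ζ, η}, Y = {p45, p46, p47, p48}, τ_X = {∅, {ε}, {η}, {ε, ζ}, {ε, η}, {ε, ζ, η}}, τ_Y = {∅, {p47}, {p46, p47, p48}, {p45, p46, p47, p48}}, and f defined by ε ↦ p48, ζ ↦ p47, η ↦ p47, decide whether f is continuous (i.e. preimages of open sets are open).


f is NOT continuous.

Compute f^{-1}(U) for each U ∈ τ_Y:
  U = ∅: f^{-1}(U) = ∅ ∈ τ_X ✓.
  U = {p47}: f^{-1}(U) = {ζ, η} ∉ τ_X ✗.
  U = {p46, p47, p48}: f^{-1}(U) = {ε, ζ, η} ∈ τ_X ✓.
  U = {p45, p46, p47, p48}: f^{-1}(U) = {ε, ζ, η} ∈ τ_X ✓.
Found U = {p47} with f^{-1}(U) = {ζ, η} not in τ_X. Therefore f is NOT continuous.


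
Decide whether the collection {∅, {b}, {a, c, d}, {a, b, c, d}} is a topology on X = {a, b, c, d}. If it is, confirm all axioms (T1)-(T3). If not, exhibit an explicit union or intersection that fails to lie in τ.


τ IS a topology on X.

Axiom (T1): ∅ ∈ τ? Yes; X ∈ τ? Yes.
Axiom (T2/T3): check pairwise unions and intersections of members of τ.
All pairwise intersections and unions checked — each lies in τ. Therefore τ satisfies (T1), (T2), (T3): it IS a topology on X.


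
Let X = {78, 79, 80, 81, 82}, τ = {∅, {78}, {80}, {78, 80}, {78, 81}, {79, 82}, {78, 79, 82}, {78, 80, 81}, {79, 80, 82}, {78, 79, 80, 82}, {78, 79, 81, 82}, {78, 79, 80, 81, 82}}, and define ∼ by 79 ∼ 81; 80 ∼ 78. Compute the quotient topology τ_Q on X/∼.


X/∼ = {[78=80], [79=81], [82]}; |τ_Q| = 3.

Equivalence classes: [78=80], [79=81], [82].
Quotient map π: X → X/∼ sends 78 ↦ [78=80], 79 ↦ [79=81], 80 ↦ [78=80], 81 ↦ [79=81], 82 ↦ [82].
For each subset V ⊆ X/∼, compute π^{-1}(V) ⊆ X and check whether π^{-1}(V) ∈ τ. V is open in τ_Q iff π^{-1}(V) ∈ τ.
  V = {}: π^{-1}(V) = ∅ ∈ τ ✓.
  V = {[78=80]}: π^{-1}(V) = {78, 80} ∈ τ ✓.
  V = {[79=81]}: π^{-1}(V) = {79, 81} ∉ τ ✗.
  V = {[78=80], [79=81]}: π^{-1}(V) = {78, 79, 80, 81} ∉ τ ✗.
  V = {[82]}: π^{-1}(V) = {82} ∉ τ ✗.
  V = {[78=80], [82]}: π^{-1}(V) = {78, 80, 82} ∉ τ ✗.
  V = {[79=81], [82]}: π^{-1}(V) = {79, 81, 82} ∉ τ ✗.
  V = {[78=80], [79=81], [82]}: π^{-1}(V) = {78, 79, 80, 81, 82} ∈ τ ✓.
Open sets in the quotient: τ_Q = {{}, {[78=80]}, {[78=80], [79=81], [82]}} (3 elements).


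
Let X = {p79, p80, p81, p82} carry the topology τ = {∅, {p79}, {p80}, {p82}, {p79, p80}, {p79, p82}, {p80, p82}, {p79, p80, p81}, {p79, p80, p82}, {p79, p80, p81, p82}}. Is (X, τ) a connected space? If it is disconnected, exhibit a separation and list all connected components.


(X, τ) is disconnected; components = [{p82}, {p79, p80, p81}].

Find clopen sets (U ∈ τ with X ∖ U ∈ τ):
  U = ∅, X ∖ U = {p79, p80, p81, p82} — both open, so U is clopen.
  U = {p82}, X ∖ U = {p79, p80, p81} — both open, so U is clopen.
  U = {p79, p80, p81}, X ∖ U = {p82} — both open, so U is clopen.
  U = {p79, p80, p81, p82}, X ∖ U = ∅ — both open, so U is clopen.
Nontrivial clopen(s) exist: e.g. {p82}. So (X, τ) is disconnected.
Compute connected components by grouping points that agree on all clopens:
  component: {p82}
  component: {p79, p80, p81}


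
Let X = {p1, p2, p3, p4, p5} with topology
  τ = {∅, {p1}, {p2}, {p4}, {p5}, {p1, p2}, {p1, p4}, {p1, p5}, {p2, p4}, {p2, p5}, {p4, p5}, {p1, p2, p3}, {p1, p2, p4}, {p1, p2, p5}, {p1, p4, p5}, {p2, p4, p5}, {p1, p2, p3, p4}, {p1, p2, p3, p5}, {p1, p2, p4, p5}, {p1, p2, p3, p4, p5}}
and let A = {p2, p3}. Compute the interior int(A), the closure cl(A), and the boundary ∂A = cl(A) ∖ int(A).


int(A) = {p2}, cl(A) = {p2, p3}, ∂A = {p3}.

Closed sets in (X, τ) are complements of opens:
  closed(X, τ) = {∅, {p3}, {p4}, {p5}, {p1, p3}, {p2, p3}, {p3, p4}, {p3, p5}, {p4, p5}, {p1, p2, p3}, {p1, p3, p4}, {p1, p3, p5}, {p2, p3, p4}, {p2, p3, p5}, {p3, p4, p5}, {p1, p2, p3, p4}, {p1, p2, p3, p5}, {p1, p3, p4, p5}, {p2, p3, p4, p5}, {p1, p2, p3, p4, p5}}.
int(A) = ⋃ {U ∈ τ : U ⊆ A}. Opens contained in A: ∅, {p2}.
Taking the union of these: int(A) = {p2}.
cl(A) = ⋂ {C closed : A ⊆ C}. Closed sets containing A: {p2, p3}, {p1, p2, p3}, {p2, p3, p4}, {p2, p3, p5}, {p1, p2, p3, p4}, {p1, p2, p3, p5}, {p2, p3, p4, p5}, {p1, p2, p3, p4, p5}.
Intersecting these: cl(A) = {p2, p3}.
∂A = cl(A) ∖ int(A) = {p2, p3} ∖ {p2} = {p3}.


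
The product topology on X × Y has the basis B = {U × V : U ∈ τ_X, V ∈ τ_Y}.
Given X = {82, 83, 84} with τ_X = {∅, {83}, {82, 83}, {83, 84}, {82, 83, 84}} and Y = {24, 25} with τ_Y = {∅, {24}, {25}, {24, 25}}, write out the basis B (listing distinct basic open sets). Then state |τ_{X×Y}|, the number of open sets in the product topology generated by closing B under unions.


Basis B = {∅ × ∅, {83} × {24}, {83} × {25}, {82, 83} × {24}, {82, 83} × {25}, {83} × {24, 25}, {83, 84} × {24}, {83, 84} × {25}, {82, 83, 84} × {24}, {82, 83, 84} × {25}, {82, 83} × {24, 25}, {83, 84} × {24, 25}, {82, 83, 84} × {24, 25}}; |τ_{X×Y}| = 25.

Enumerate products U × V with U ∈ τ_X, V ∈ τ_Y (deduplicated):
  ∅ × ∅ = {} (∅)
  {83} × {24} = {(83,24)}
  {83} × {25} = {(83,25)}
  {82, 83} × {24} = {(82,24), (83,24)}
  {82, 83} × {25} = {(82,25), (83,25)}
  {83} × {24, 25} = {(83,24), (83,25)}
  {83, 84} × {24} = {(83,24), (84,24)}
  {83, 84} × {25} = {(83,25), (84,25)}
  {82, 83, 84} × {24} = {(82,24), (83,24), (84,24)}
  {82, 83, 84} × {25} = {(82,25), (83,25), (84,25)}
  {82, 83} × {24, 25} = {(82,24), (82,25), (83,24), (83,25)}
  {83, 84} × {24, 25} = {(83,24), (83,25), (84,24), (84,25)}
  {82, 83, 84} × {24, 25} = {(82,24), (82,25), (83,24), (83,25), (84,24), (84,25)}
These 13 distinct sets form the basis B.
Close under arbitrary unions to get τ_{X×Y}; counting gives |τ_{X×Y}| = 25.


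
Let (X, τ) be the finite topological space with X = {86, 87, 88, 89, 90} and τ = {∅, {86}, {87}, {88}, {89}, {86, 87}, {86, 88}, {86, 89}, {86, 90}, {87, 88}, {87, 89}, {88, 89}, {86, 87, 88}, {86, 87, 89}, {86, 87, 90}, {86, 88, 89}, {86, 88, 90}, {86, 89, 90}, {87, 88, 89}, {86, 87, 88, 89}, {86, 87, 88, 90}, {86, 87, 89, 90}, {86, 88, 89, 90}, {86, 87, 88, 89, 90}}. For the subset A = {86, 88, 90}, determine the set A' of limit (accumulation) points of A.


A' = {90}

For each x ∈ X, list the open sets U ∈ τ with x ∈ U, then check whether U ∩ (A ∖ {x}) ≠ ∅ for every such U.
  x = 86: open {86} ∋ x has {86} ∩ (A ∖ {86}) = ∅, so x is NOT a limit point.
  x = 87: open {87} ∋ x has {87} ∩ (A ∖ {87}) = ∅, so x is NOT a limit point.
  x = 88: open {88} ∋ x has {88} ∩ (A ∖ {88}) = ∅, so x is NOT a limit point.
  x = 89: open {89} ∋ x has {89} ∩ (A ∖ {89}) = ∅, so x is NOT a limit point.
  x = 90: opens ∋ x are {86, 90}, {86, 87, 90}, {86, 88, 90}, {86, 89, 90}, {86, 87, 88, 90}, {86, 87, 89, 90}, {86, 88, 89, 90}, {86, 87, 88, 89, 90}; each meets A ∖ {90}, so x IS a limit point.
Collecting: A' = {90}.


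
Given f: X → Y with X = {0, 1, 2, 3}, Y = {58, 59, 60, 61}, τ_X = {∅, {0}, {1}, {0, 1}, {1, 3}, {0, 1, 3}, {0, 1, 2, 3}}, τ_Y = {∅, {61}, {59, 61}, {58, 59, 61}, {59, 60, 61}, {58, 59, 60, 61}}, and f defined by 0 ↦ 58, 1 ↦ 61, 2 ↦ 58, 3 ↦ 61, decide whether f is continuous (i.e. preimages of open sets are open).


f IS continuous.

Compute f^{-1}(U) for each U ∈ τ_Y:
  U = ∅: f^{-1}(U) = ∅ ∈ τ_X ✓.
  U = {61}: f^{-1}(U) = {1, 3} ∈ τ_X ✓.
  U = {59, 61}: f^{-1}(U) = {1, 3} ∈ τ_X ✓.
  U = {58, 59, 61}: f^{-1}(U) = {0, 1, 2, 3} ∈ τ_X ✓.
  U = {59, 60, 61}: f^{-1}(U) = {1, 3} ∈ τ_X ✓.
  U = {58, 59, 60, 61}: f^{-1}(U) = {0, 1, 2, 3} ∈ τ_X ✓.
Every preimage lies in τ_X, so f IS continuous.


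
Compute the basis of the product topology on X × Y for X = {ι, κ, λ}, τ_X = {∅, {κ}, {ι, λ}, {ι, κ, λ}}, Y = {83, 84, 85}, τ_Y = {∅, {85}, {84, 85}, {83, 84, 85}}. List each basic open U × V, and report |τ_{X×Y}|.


Basis B = {∅ × ∅, {κ} × {85}, {ι, λ} × {85}, {κ} × {84, 85}, {ι, κ, λ} × {85}, {κ} × {83, 84, 85}, {ι, λ} × {84, 85}, {ι, λ} × {83, 84, 85}, {ι, κ, λ} × {84, 85}, {ι, κ, λ} × {83, 84, 85}}; |τ_{X×Y}| = 16.

Enumerate products U × V with U ∈ τ_X, V ∈ τ_Y (deduplicated):
  ∅ × ∅ = {} (∅)
  {κ} × {85} = {(κ,85)}
  {ι, λ} × {85} = {(ι,85), (λ,85)}
  {κ} × {84, 85} = {(κ,84), (κ,85)}
  {ι, κ, λ} × {85} = {(ι,85), (κ,85), (λ,85)}
  {κ} × {83, 84, 85} = {(κ,83), (κ,84), (κ,85)}
  {ι, λ} × {84, 85} = {(ι,84), (ι,85), (λ,84), (λ,85)}
  {ι, λ} × {83, 84, 85} = {(ι,83), (ι,84), (ι,85), (λ,83), (λ,84), (λ,85)}
  {ι, κ, λ} × {84, 85} = {(ι,84), (ι,85), (κ,84), (κ,85), (λ,84), (λ,85)}
  {ι, κ, λ} × {83, 84, 85} = {(ι,83), (ι,84), (ι,85), (κ,83), (κ,84), (κ,85), (λ,83), (λ,84), (λ,85)}
These 10 distinct sets form the basis B.
Close under arbitrary unions to get τ_{X×Y}; counting gives |τ_{X×Y}| = 16.


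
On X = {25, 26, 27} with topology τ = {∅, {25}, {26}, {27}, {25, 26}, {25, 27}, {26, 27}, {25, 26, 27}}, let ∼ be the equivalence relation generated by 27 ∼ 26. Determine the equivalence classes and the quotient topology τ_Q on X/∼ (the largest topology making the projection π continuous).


X/∼ = {[25], [26=27]}; |τ_Q| = 4.

Equivalence classes: [25], [26=27].
Quotient map π: X → X/∼ sends 25 ↦ [25], 26 ↦ [26=27], 27 ↦ [26=27].
For each subset V ⊆ X/∼, compute π^{-1}(V) ⊆ X and check whether π^{-1}(V) ∈ τ. V is open in τ_Q iff π^{-1}(V) ∈ τ.
  V = {}: π^{-1}(V) = ∅ ∈ τ ✓.
  V = {[25]}: π^{-1}(V) = {25} ∈ τ ✓.
  V = {[26=27]}: π^{-1}(V) = {26, 27} ∈ τ ✓.
  V = {[25], [26=27]}: π^{-1}(V) = {25, 26, 27} ∈ τ ✓.
Open sets in the quotient: τ_Q = {{}, {[25]}, {[26=27]}, {[25], [26=27]}} (4 elements).


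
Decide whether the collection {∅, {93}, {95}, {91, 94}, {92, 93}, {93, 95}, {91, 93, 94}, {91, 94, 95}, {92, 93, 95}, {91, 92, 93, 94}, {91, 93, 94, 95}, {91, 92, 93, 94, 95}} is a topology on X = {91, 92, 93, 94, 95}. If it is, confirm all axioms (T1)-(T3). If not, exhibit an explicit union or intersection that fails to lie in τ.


τ IS a topology on X.

Axiom (T1): ∅ ∈ τ? Yes; X ∈ τ? Yes.
Axiom (T2/T3): check pairwise unions and intersections of members of τ.
All pairwise intersections and unions checked — each lies in τ. Therefore τ satisfies (T1), (T2), (T3): it IS a topology on X.


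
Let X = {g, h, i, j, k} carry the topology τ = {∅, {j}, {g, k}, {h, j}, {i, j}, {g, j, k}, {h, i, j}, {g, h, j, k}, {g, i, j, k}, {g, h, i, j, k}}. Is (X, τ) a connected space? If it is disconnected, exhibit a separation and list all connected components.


(X, τ) is disconnected; components = [{g, k}, {h, i, j}].

Find clopen sets (U ∈ τ with X ∖ U ∈ τ):
  U = ∅, X ∖ U = {g, h, i, j, k} — both open, so U is clopen.
  U = {g, k}, X ∖ U = {h, i, j} — both open, so U is clopen.
  U = {h, i, j}, X ∖ U = {g, k} — both open, so U is clopen.
  U = {g, h, i, j, k}, X ∖ U = ∅ — both open, so U is clopen.
Nontrivial clopen(s) exist: e.g. {h, i, j}. So (X, τ) is disconnected.
Compute connected components by grouping points that agree on all clopens:
  component: {g, k}
  component: {h, i, j}


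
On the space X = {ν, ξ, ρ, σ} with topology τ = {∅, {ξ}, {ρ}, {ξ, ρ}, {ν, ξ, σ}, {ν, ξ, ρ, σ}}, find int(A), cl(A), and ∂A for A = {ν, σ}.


int(A) = ∅, cl(A) = {ν, σ}, ∂A = {ν, σ}.

Closed sets in (X, τ) are complements of opens:
  closed(X, τ) = {∅, {ρ}, {ν, σ}, {ν, ξ, σ}, {ν, ρ, σ}, {ν, ξ, ρ, σ}}.
int(A) = ⋃ {U ∈ τ : U ⊆ A}. Opens contained in A: ∅.
Taking the union of these: int(A) = ∅.
cl(A) = ⋂ {C closed : A ⊆ C}. Closed sets containing A: {ν, σ}, {ν, ξ, σ}, {ν, ρ, σ}, {ν, ξ, ρ, σ}.
Intersecting these: cl(A) = {ν, σ}.
∂A = cl(A) ∖ int(A) = {ν, σ} ∖ ∅ = {ν, σ}.


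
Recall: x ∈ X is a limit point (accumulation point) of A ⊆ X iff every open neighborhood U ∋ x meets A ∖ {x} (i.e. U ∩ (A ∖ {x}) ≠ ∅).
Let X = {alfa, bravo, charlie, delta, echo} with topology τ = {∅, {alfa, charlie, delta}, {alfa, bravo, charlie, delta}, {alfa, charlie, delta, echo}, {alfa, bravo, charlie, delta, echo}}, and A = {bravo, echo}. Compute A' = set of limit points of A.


A' = ∅

For each x ∈ X, list the open sets U ∈ τ with x ∈ U, then check whether U ∩ (A ∖ {x}) ≠ ∅ for every such U.
  x = alfa: open {alfa, charlie, delta} ∋ x has {alfa, charlie, delta} ∩ (A ∖ {alfa}) = ∅, so x is NOT a limit point.
  x = bravo: open {alfa, bravo, charlie, delta} ∋ x has {alfa, bravo, charlie, delta} ∩ (A ∖ {bravo}) = ∅, so x is NOT a limit point.
  x = charlie: open {alfa, charlie, delta} ∋ x has {alfa, charlie, delta} ∩ (A ∖ {charlie}) = ∅, so x is NOT a limit point.
  x = delta: open {alfa, charlie, delta} ∋ x has {alfa, charlie, delta} ∩ (A ∖ {delta}) = ∅, so x is NOT a limit point.
  x = echo: open {alfa, charlie, delta, echo} ∋ x has {alfa, charlie, delta, echo} ∩ (A ∖ {echo}) = ∅, so x is NOT a limit point.
Collecting: A' = ∅.


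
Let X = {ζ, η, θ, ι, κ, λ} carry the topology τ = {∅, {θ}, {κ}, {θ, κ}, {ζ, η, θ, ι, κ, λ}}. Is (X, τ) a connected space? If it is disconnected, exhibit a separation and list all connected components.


(X, τ) is connected.

Find clopen sets (U ∈ τ with X ∖ U ∈ τ):
  U = ∅, X ∖ U = {ζ, η, θ, ι, κ, λ} — both open, so U is clopen.
  U = {ζ, η, θ, ι, κ, λ}, X ∖ U = ∅ — both open, so U is clopen.
Only trivial clopens (∅ and X) exist, so (X, τ) is connected.
Compute connected components by grouping points that agree on all clopens:
  component: {ζ, η, θ, ι, κ, λ}


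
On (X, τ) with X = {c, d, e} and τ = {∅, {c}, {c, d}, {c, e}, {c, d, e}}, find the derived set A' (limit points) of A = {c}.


A' = {d, e}

For each x ∈ X, list the open sets U ∈ τ with x ∈ U, then check whether U ∩ (A ∖ {x}) ≠ ∅ for every such U.
  x = c: open {c} ∋ x has {c} ∩ (A ∖ {c}) = ∅, so x is NOT a limit point.
  x = d: opens ∋ x are {c, d}, {c, d, e}; each meets A ∖ {d}, so x IS a limit point.
  x = e: opens ∋ x are {c, e}, {c, d, e}; each meets A ∖ {e}, so x IS a limit point.
Collecting: A' = {d, e}.


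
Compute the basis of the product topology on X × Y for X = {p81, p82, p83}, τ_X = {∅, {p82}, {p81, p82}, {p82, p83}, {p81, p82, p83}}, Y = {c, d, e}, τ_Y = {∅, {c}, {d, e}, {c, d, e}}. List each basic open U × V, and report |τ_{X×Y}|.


Basis B = {∅ × ∅, {p82} × {c}, {p81, p82} × {c}, {p82, p83} × {c}, {p82} × {d, e}, {p81, p82, p83} × {c}, {p82} × {c, d, e}, {p81, p82} × {d, e}, {p82, p83} × {d, e}, {p81, p82} × {c, d, e}, {p81, p82, p83} × {d, e}, {p82, p83} × {c, d, e}, {p81, p82, p83} × {c, d, e}}; |τ_{X×Y}| = 25.

Enumerate products U × V with U ∈ τ_X, V ∈ τ_Y (deduplicated):
  ∅ × ∅ = {} (∅)
  {p82} × {c} = {(p82,c)}
  {p81, p82} × {c} = {(p81,c), (p82,c)}
  {p82, p83} × {c} = {(p82,c), (p83,c)}
  {p82} × {d, e} = {(p82,d), (p82,e)}
  {p81, p82, p83} × {c} = {(p81,c), (p82,c), (p83,c)}
  {p82} × {c, d, e} = {(p82,c), (p82,d), (p82,e)}
  {p81, p82} × {d, e} = {(p81,d), (p81,e), (p82,d), (p82,e)}
  {p82, p83} × {d, e} = {(p82,d), (p82,e), (p83,d), (p83,e)}
  {p81, p82} × {c, d, e} = {(p81,c), (p81,d), (p81,e), (p82,c), (p82,d), (p82,e)}
  {p81, p82, p83} × {d, e} = {(p81,d), (p81,e), (p82,d), (p82,e), (p83,d), (p83,e)}
  {p82, p83} × {c, d, e} = {(p82,c), (p82,d), (p82,e), (p83,c), (p83,d), (p83,e)}
  {p81, p82, p83} × {c, d, e} = {(p81,c), (p81,d), (p81,e), (p82,c), (p82,d), (p82,e), (p83,c), (p83,d), (p83,e)}
These 13 distinct sets form the basis B.
Close under arbitrary unions to get τ_{X×Y}; counting gives |τ_{X×Y}| = 25.


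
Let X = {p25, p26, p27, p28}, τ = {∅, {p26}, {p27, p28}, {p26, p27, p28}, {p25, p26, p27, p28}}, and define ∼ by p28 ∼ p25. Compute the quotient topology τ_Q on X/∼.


X/∼ = {[p25=p28], [p26], [p27]}; |τ_Q| = 3.

Equivalence classes: [p25=p28], [p26], [p27].
Quotient map π: X → X/∼ sends p25 ↦ [p25=p28], p26 ↦ [p26], p27 ↦ [p27], p28 ↦ [p25=p28].
For each subset V ⊆ X/∼, compute π^{-1}(V) ⊆ X and check whether π^{-1}(V) ∈ τ. V is open in τ_Q iff π^{-1}(V) ∈ τ.
  V = {}: π^{-1}(V) = ∅ ∈ τ ✓.
  V = {[p25=p28]}: π^{-1}(V) = {p25, p28} ∉ τ ✗.
  V = {[p26]}: π^{-1}(V) = {p26} ∈ τ ✓.
  V = {[p25=p28], [p26]}: π^{-1}(V) = {p25, p26, p28} ∉ τ ✗.
  V = {[p27]}: π^{-1}(V) = {p27} ∉ τ ✗.
  V = {[p25=p28], [p27]}: π^{-1}(V) = {p25, p27, p28} ∉ τ ✗.
  V = {[p26], [p27]}: π^{-1}(V) = {p26, p27} ∉ τ ✗.
  V = {[p25=p28], [p26], [p27]}: π^{-1}(V) = {p25, p26, p27, p28} ∈ τ ✓.
Open sets in the quotient: τ_Q = {{}, {[p26]}, {[p25=p28], [p26], [p27]}} (3 elements).


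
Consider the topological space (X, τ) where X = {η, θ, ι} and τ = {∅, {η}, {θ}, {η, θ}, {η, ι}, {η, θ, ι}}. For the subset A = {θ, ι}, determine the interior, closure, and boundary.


int(A) = {θ}, cl(A) = {θ, ι}, ∂A = {ι}.

Closed sets in (X, τ) are complements of opens:
  closed(X, τ) = {∅, {θ}, {ι}, {η, ι}, {θ, ι}, {η, θ, ι}}.
int(A) = ⋃ {U ∈ τ : U ⊆ A}. Opens contained in A: ∅, {θ}.
Taking the union of these: int(A) = {θ}.
cl(A) = ⋂ {C closed : A ⊆ C}. Closed sets containing A: {θ, ι}, {η, θ, ι}.
Intersecting these: cl(A) = {θ, ι}.
∂A = cl(A) ∖ int(A) = {θ, ι} ∖ {θ} = {ι}.


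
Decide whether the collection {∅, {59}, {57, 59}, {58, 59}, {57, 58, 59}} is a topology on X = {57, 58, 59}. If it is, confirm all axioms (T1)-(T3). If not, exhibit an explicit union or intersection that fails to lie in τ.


τ IS a topology on X.

Axiom (T1): ∅ ∈ τ? Yes; X ∈ τ? Yes.
Axiom (T2/T3): check pairwise unions and intersections of members of τ.
All pairwise intersections and unions checked — each lies in τ. Therefore τ satisfies (T1), (T2), (T3): it IS a topology on X.


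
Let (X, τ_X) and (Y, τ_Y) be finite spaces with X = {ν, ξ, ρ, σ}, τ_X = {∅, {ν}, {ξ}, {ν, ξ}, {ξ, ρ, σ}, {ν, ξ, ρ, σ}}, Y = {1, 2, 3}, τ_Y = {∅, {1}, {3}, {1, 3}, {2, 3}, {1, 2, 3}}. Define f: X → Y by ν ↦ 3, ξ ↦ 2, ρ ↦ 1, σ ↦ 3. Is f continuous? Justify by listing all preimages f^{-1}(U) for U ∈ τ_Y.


f is NOT continuous.

Compute f^{-1}(U) for each U ∈ τ_Y:
  U = ∅: f^{-1}(U) = ∅ ∈ τ_X ✓.
  U = {1}: f^{-1}(U) = {ρ} ∉ τ_X ✗.
  U = {3}: f^{-1}(U) = {ν, σ} ∉ τ_X ✗.
  U = {1, 3}: f^{-1}(U) = {ν, ρ, σ} ∉ τ_X ✗.
  U = {2, 3}: f^{-1}(U) = {ν, ξ, σ} ∉ τ_X ✗.
  U = {1, 2, 3}: f^{-1}(U) = {ν, ξ, ρ, σ} ∈ τ_X ✓.
Found U = {1} with f^{-1}(U) = {ρ} not in τ_X. Therefore f is NOT continuous.


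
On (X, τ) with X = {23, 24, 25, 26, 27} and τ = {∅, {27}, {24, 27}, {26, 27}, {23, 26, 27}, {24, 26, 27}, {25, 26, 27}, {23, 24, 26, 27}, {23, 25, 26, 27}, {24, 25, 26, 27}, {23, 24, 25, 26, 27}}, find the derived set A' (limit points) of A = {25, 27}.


A' = {23, 24, 25, 26}

For each x ∈ X, list the open sets U ∈ τ with x ∈ U, then check whether U ∩ (A ∖ {x}) ≠ ∅ for every such U.
  x = 23: opens ∋ x are {23, 26, 27}, {23, 24, 26, 27}, {23, 25, 26, 27}, {23, 24, 25, 26, 27}; each meets A ∖ {23}, so x IS a limit point.
  x = 24: opens ∋ x are {24, 27}, {24, 26, 27}, {23, 24, 26, 27}, {24, 25, 26, 27}, {23, 24, 25, 26, 27}; each meets A ∖ {24}, so x IS a limit point.
  x = 25: opens ∋ x are {25, 26, 27}, {23, 25, 26, 27}, {24, 25, 26, 27}, {23, 24, 25, 26, 27}; each meets A ∖ {25}, so x IS a limit point.
  x = 26: opens ∋ x are {26, 27}, {23, 26, 27}, {24, 26, 27}, {25, 26, 27}, {23, 24, 26, 27}, {23, 25, 26, 27}, {24, 25, 26, 27}, {23, 24, 25, 26, 27}; each meets A ∖ {26}, so x IS a limit point.
  x = 27: open {27} ∋ x has {27} ∩ (A ∖ {27}) = ∅, so x is NOT a limit point.
Collecting: A' = {23, 24, 25, 26}.


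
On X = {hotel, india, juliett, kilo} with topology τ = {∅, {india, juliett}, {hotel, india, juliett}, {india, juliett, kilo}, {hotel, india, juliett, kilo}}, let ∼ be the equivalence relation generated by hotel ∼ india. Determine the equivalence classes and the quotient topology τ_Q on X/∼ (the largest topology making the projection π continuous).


X/∼ = {[hotel=india], [juliett], [kilo]}; |τ_Q| = 3.

Equivalence classes: [hotel=india], [juliett], [kilo].
Quotient map π: X → X/∼ sends hotel ↦ [hotel=india], india ↦ [hotel=india], juliett ↦ [juliett], kilo ↦ [kilo].
For each subset V ⊆ X/∼, compute π^{-1}(V) ⊆ X and check whether π^{-1}(V) ∈ τ. V is open in τ_Q iff π^{-1}(V) ∈ τ.
  V = {}: π^{-1}(V) = ∅ ∈ τ ✓.
  V = {[hotel=india]}: π^{-1}(V) = {hotel, india} ∉ τ ✗.
  V = {[juliett]}: π^{-1}(V) = {juliett} ∉ τ ✗.
  V = {[hotel=india], [juliett]}: π^{-1}(V) = {hotel, india, juliett} ∈ τ ✓.
  V = {[kilo]}: π^{-1}(V) = {kilo} ∉ τ ✗.
  V = {[hotel=india], [kilo]}: π^{-1}(V) = {hotel, india, kilo} ∉ τ ✗.
  V = {[juliett], [kilo]}: π^{-1}(V) = {juliett, kilo} ∉ τ ✗.
  V = {[hotel=india], [juliett], [kilo]}: π^{-1}(V) = {hotel, india, juliett, kilo} ∈ τ ✓.
Open sets in the quotient: τ_Q = {{}, {[hotel=india], [juliett]}, {[hotel=india], [juliett], [kilo]}} (3 elements).


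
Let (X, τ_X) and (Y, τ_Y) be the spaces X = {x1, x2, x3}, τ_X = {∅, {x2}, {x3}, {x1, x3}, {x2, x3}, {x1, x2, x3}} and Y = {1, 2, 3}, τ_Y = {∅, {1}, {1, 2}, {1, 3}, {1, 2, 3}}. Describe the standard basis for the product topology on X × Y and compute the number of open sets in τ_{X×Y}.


Basis B = {∅ × ∅, {x2} × {1}, {x3} × {1}, {x1, x3} × {1}, {x2} × {1, 2}, {x2} × {1, 3}, {x2, x3} × {1}, {x3} × {1, 2}, {x3} × {1, 3}, {x1, x2, x3} × {1}, {x2} × {1, 2, 3}, {x3} × {1, 2, 3}, {x1, x3} × {1, 2}, {x1, x3} × {1, 3}, {x2, x3} × {1, 2}, {x2, x3} × {1, 3}, {x1, x3} × {1, 2, 3}, {x1, x2, x3} × {1, 2}, {x1, x2, x3} × {1, 3}, {x2, x3} × {1, 2, 3}, {x1, x2, x3} × {1, 2, 3}}; |τ_{X×Y}| = 70.

Enumerate products U × V with U ∈ τ_X, V ∈ τ_Y (deduplicated):
  ∅ × ∅ = {} (∅)
  {x2} × {1} = {(x2,1)}
  {x3} × {1} = {(x3,1)}
  {x1, x3} × {1} = {(x1,1), (x3,1)}
  {x2} × {1, 2} = {(x2,1), (x2,2)}
  {x2} × {1, 3} = {(x2,1), (x2,3)}
  {x2, x3} × {1} = {(x2,1), (x3,1)}
  {x3} × {1, 2} = {(x3,1), (x3,2)}
  {x3} × {1, 3} = {(x3,1), (x3,3)}
  {x1, x2, x3} × {1} = {(x1,1), (x2,1), (x3,1)}
  {x2} × {1, 2, 3} = {(x2,1), (x2,2), (x2,3)}
  {x3} × {1, 2, 3} = {(x3,1), (x3,2), (x3,3)}
  {x1, x3} × {1, 2} = {(x1,1), (x1,2), (x3,1), (x3,2)}
  {x1, x3} × {1, 3} = {(x1,1), (x1,3), (x3,1), (x3,3)}
  {x2, x3} × {1, 2} = {(x2,1), (x2,2), (x3,1), (x3,2)}
  {x2, x3} × {1, 3} = {(x2,1), (x2,3), (x3,1), (x3,3)}
  {x1, x3} × {1, 2, 3} = {(x1,1), (x1,2), (x1,3), (x3,1), (x3,2), (x3,3)}
  {x1, x2, x3} × {1, 2} = {(x1,1), (x1,2), (x2,1), (x2,2), (x3,1), (x3,2)}
  {x1, x2, x3} × {1, 3} = {(x1,1), (x1,3), (x2,1), (x2,3), (x3,1), (x3,3)}
  {x2, x3} × {1, 2, 3} = {(x2,1), (x2,2), (x2,3), (x3,1), (x3,2), (x3,3)}
  {x1, x2, x3} × {1, 2, 3} = {(x1,1), (x1,2), (x1,3), (x2,1), (x2,2), (x2,3), (x3,1), (x3,2), (x3,3)}
These 21 distinct sets form the basis B.
Close under arbitrary unions to get τ_{X×Y}; counting gives |τ_{X×Y}| = 70.


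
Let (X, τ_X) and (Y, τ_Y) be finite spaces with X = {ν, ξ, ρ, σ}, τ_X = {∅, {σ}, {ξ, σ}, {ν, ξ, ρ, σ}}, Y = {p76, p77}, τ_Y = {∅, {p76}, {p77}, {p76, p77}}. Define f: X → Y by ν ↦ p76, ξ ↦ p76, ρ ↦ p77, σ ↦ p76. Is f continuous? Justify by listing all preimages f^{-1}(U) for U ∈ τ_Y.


f is NOT continuous.

Compute f^{-1}(U) for each U ∈ τ_Y:
  U = ∅: f^{-1}(U) = ∅ ∈ τ_X ✓.
  U = {p76}: f^{-1}(U) = {ν, ξ, σ} ∉ τ_X ✗.
  U = {p77}: f^{-1}(U) = {ρ} ∉ τ_X ✗.
  U = {p76, p77}: f^{-1}(U) = {ν, ξ, ρ, σ} ∈ τ_X ✓.
Found U = {p76} with f^{-1}(U) = {ν, ξ, σ} not in τ_X. Therefore f is NOT continuous.


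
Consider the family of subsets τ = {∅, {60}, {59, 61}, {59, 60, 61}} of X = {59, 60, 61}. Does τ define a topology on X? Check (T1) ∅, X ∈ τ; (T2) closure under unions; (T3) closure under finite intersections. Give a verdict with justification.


τ IS a topology on X.

Axiom (T1): ∅ ∈ τ? Yes; X ∈ τ? Yes.
Axiom (T2/T3): check pairwise unions and intersections of members of τ.
All pairwise intersections and unions checked — each lies in τ. Therefore τ satisfies (T1), (T2), (T3): it IS a topology on X.


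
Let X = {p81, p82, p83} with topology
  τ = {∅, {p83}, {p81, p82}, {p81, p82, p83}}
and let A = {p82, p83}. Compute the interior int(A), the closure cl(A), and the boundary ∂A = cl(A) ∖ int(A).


int(A) = {p83}, cl(A) = {p81, p82, p83}, ∂A = {p81, p82}.

Closed sets in (X, τ) are complements of opens:
  closed(X, τ) = {∅, {p83}, {p81, p82}, {p81, p82, p83}}.
int(A) = ⋃ {U ∈ τ : U ⊆ A}. Opens contained in A: ∅, {p83}.
Taking the union of these: int(A) = {p83}.
cl(A) = ⋂ {C closed : A ⊆ C}. Closed sets containing A: {p81, p82, p83}.
Intersecting these: cl(A) = {p81, p82, p83}.
∂A = cl(A) ∖ int(A) = {p81, p82, p83} ∖ {p83} = {p81, p82}.


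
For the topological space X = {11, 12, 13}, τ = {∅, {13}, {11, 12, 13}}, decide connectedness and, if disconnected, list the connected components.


(X, τ) is connected.

Find clopen sets (U ∈ τ with X ∖ U ∈ τ):
  U = ∅, X ∖ U = {11, 12, 13} — both open, so U is clopen.
  U = {11, 12, 13}, X ∖ U = ∅ — both open, so U is clopen.
Only trivial clopens (∅ and X) exist, so (X, τ) is connected.
Compute connected components by grouping points that agree on all clopens:
  component: {11, 12, 13}


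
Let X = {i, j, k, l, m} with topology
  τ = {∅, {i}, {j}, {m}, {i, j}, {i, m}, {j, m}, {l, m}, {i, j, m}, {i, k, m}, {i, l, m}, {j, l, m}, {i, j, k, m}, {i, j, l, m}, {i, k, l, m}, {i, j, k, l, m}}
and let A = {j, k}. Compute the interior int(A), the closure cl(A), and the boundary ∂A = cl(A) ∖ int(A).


int(A) = {j}, cl(A) = {j, k}, ∂A = {k}.

Closed sets in (X, τ) are complements of opens:
  closed(X, τ) = {∅, {j}, {k}, {l}, {i, k}, {j, k}, {j, l}, {k, l}, {i, j, k}, {i, k, l}, {j, k, l}, {k, l, m}, {i, j, k, l}, {i, k, l, m}, {j, k, l, m}, {i, j, k, l, m}}.
int(A) = ⋃ {U ∈ τ : U ⊆ A}. Opens contained in A: ∅, {j}.
Taking the union of these: int(A) = {j}.
cl(A) = ⋂ {C closed : A ⊆ C}. Closed sets containing A: {j, k}, {i, j, k}, {j, k, l}, {i, j, k, l}, {j, k, l, m}, {i, j, k, l, m}.
Intersecting these: cl(A) = {j, k}.
∂A = cl(A) ∖ int(A) = {j, k} ∖ {j} = {k}.


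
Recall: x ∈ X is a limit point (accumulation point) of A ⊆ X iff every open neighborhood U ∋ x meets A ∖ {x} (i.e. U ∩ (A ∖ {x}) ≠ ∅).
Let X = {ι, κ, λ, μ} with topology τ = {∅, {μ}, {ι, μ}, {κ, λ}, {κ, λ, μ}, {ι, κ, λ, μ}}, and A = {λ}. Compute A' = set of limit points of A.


A' = {κ}

For each x ∈ X, list the open sets U ∈ τ with x ∈ U, then check whether U ∩ (A ∖ {x}) ≠ ∅ for every such U.
  x = ι: open {ι, μ} ∋ x has {ι, μ} ∩ (A ∖ {ι}) = ∅, so x is NOT a limit point.
  x = κ: opens ∋ x are {κ, λ}, {κ, λ, μ}, {ι, κ, λ, μ}; each meets A ∖ {κ}, so x IS a limit point.
  x = λ: open {κ, λ} ∋ x has {κ, λ} ∩ (A ∖ {λ}) = ∅, so x is NOT a limit point.
  x = μ: open {μ} ∋ x has {μ} ∩ (A ∖ {μ}) = ∅, so x is NOT a limit point.
Collecting: A' = {κ}.


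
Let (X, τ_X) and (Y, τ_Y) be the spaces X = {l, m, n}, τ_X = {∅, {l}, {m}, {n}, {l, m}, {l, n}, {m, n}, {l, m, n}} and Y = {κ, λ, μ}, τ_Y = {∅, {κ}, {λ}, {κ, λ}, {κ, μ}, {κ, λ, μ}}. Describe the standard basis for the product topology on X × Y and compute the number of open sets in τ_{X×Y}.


Basis B = {∅ × ∅, {l} × {κ}, {l} × {λ}, {m} × {κ}, {m} × {λ}, {n} × {κ}, {n} × {λ}, {l} × {κ, λ}, {l} × {κ, μ}, {l, m} × {κ}, {l, n} × {κ}, {l, m} × {λ}, {l, n} × {λ}, {m} × {κ, λ}, {m} × {κ, μ}, {m, n} × {κ}, {m, n} × {λ}, {n} × {κ, λ}, {n} × {κ, μ}, {l} × {κ, λ, μ}, {l, m, n} × {κ}, {l, m, n} × {λ}, {m} × {κ, λ, μ}, {n} × {κ, λ, μ}, {l, m} × {κ, λ}, {l, n} × {κ, λ}, {l, m} × {κ, μ}, {l, n} × {κ, μ}, {m, n} × {κ, λ}, {m, n} × {κ, μ}, {l, m} × {κ, λ, μ}, {l, n} × {κ, λ, μ}, {l, m, n} × {κ, λ}, {l, m, n} × {κ, μ}, {m, n} × {κ, λ, μ}, {l, m, n} × {κ, λ, μ}}; |τ_{X×Y}| = 216.

Enumerate products U × V with U ∈ τ_X, V ∈ τ_Y (deduplicated):
  ∅ × ∅ = {} (∅)
  {l} × {κ} = {(l,κ)}
  {l} × {λ} = {(l,λ)}
  {m} × {κ} = {(m,κ)}
  {m} × {λ} = {(m,λ)}
  {n} × {κ} = {(n,κ)}
  {n} × {λ} = {(n,λ)}
  {l} × {κ, λ} = {(l,κ), (l,λ)}
  {l} × {κ, μ} = {(l,κ), (l,μ)}
  {l, m} × {κ} = {(l,κ), (m,κ)}
  {l, n} × {κ} = {(l,κ), (n,κ)}
  {l, m} × {λ} = {(l,λ), (m,λ)}
  {l, n} × {λ} = {(l,λ), (n,λ)}
  {m} × {κ, λ} = {(m,κ), (m,λ)}
  {m} × {κ, μ} = {(m,κ), (m,μ)}
  {m, n} × {κ} = {(m,κ), (n,κ)}
  {m, n} × {λ} = {(m,λ), (n,λ)}
  {n} × {κ, λ} = {(n,κ), (n,λ)}
  {n} × {κ, μ} = {(n,κ), (n,μ)}
  {l} × {κ, λ, μ} = {(l,κ), (l,λ), (l,μ)}
  {l, m, n} × {κ} = {(l,κ), (m,κ), (n,κ)}
  {l, m, n} × {λ} = {(l,λ), (m,λ), (n,λ)}
  {m} × {κ, λ, μ} = {(m,κ), (m,λ), (m,μ)}
  {n} × {κ, λ, μ} = {(n,κ), (n,λ), (n,μ)}
  {l, m} × {κ, λ} = {(l,κ), (l,λ), (m,κ), (m,λ)}
  {l, n} × {κ, λ} = {(l,κ), (l,λ), (n,κ), (n,λ)}
  {l, m} × {κ, μ} = {(l,κ), (l,μ), (m,κ), (m,μ)}
  {l, n} × {κ, μ} = {(l,κ), (l,μ), (n,κ), (n,μ)}
  {m, n} × {κ, λ} = {(m,κ), (m,λ), (n,κ), (n,λ)}
  {m, n} × {κ, μ} = {(m,κ), (m,μ), (n,κ), (n,μ)}
  {l, m} × {κ, λ, μ} = {(l,κ), (l,λ), (l,μ), (m,κ), (m,λ), (m,μ)}
  {l, n} × {κ, λ, μ} = {(l,κ), (l,λ), (l,μ), (n,κ), (n,λ), (n,μ)}
  {l, m, n} × {κ, λ} = {(l,κ), (l,λ), (m,κ), (m,λ), (n,κ), (n,λ)}
  {l, m, n} × {κ, μ} = {(l,κ), (l,μ), (m,κ), (m,μ), (n,κ), (n,μ)}
  {m, n} × {κ, λ, μ} = {(m,κ), (m,λ), (m,μ), (n,κ), (n,λ), (n,μ)}
  {l, m, n} × {κ, λ, μ} = {(l,κ), (l,λ), (l,μ), (m,κ), (m,λ), (m,μ), (n,κ), (n,λ), (n,μ)}
These 36 distinct sets form the basis B.
Close under arbitrary unions to get τ_{X×Y}; counting gives |τ_{X×Y}| = 216.


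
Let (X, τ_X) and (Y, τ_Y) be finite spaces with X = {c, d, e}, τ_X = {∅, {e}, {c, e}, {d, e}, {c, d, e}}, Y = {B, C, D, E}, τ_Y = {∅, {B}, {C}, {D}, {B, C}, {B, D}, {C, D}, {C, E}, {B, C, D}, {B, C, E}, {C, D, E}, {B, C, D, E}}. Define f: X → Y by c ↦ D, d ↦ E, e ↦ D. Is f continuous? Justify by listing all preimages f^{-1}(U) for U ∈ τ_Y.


f is NOT continuous.

Compute f^{-1}(U) for each U ∈ τ_Y:
  U = ∅: f^{-1}(U) = ∅ ∈ τ_X ✓.
  U = {B}: f^{-1}(U) = ∅ ∈ τ_X ✓.
  U = {C}: f^{-1}(U) = ∅ ∈ τ_X ✓.
  U = {D}: f^{-1}(U) = {c, e} ∈ τ_X ✓.
  U = {B, C}: f^{-1}(U) = ∅ ∈ τ_X ✓.
  U = {B, D}: f^{-1}(U) = {c, e} ∈ τ_X ✓.
  U = {C, D}: f^{-1}(U) = {c, e} ∈ τ_X ✓.
  U = {C, E}: f^{-1}(U) = {d} ∉ τ_X ✗.
  U = {B, C, D}: f^{-1}(U) = {c, e} ∈ τ_X ✓.
  U = {B, C, E}: f^{-1}(U) = {d} ∉ τ_X ✗.
  U = {C, D, E}: f^{-1}(U) = {c, d, e} ∈ τ_X ✓.
  U = {B, C, D, E}: f^{-1}(U) = {c, d, e} ∈ τ_X ✓.
Found U = {C, E} with f^{-1}(U) = {d} not in τ_X. Therefore f is NOT continuous.


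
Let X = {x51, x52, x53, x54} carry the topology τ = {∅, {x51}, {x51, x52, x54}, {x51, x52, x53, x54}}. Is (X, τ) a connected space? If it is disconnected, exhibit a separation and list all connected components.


(X, τ) is connected.

Find clopen sets (U ∈ τ with X ∖ U ∈ τ):
  U = ∅, X ∖ U = {x51, x52, x53, x54} — both open, so U is clopen.
  U = {x51, x52, x53, x54}, X ∖ U = ∅ — both open, so U is clopen.
Only trivial clopens (∅ and X) exist, so (X, τ) is connected.
Compute connected components by grouping points that agree on all clopens:
  component: {x51, x52, x53, x54}


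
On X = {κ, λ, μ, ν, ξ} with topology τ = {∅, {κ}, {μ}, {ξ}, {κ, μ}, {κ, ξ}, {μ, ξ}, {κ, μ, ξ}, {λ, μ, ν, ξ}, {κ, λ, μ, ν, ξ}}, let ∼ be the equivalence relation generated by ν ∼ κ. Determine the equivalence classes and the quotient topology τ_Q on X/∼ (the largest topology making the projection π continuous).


X/∼ = {[κ=ν], [λ], [μ], [ξ]}; |τ_Q| = 5.

Equivalence classes: [κ=ν], [λ], [μ], [ξ].
Quotient map π: X → X/∼ sends κ ↦ [κ=ν], λ ↦ [λ], μ ↦ [μ], ν ↦ [κ=ν], ξ ↦ [ξ].
For each subset V ⊆ X/∼, compute π^{-1}(V) ⊆ X and check whether π^{-1}(V) ∈ τ. V is open in τ_Q iff π^{-1}(V) ∈ τ.
  V = {}: π^{-1}(V) = ∅ ∈ τ ✓.
  V = {[κ=ν]}: π^{-1}(V) = {κ, ν} ∉ τ ✗.
  V = {[λ]}: π^{-1}(V) = {λ} ∉ τ ✗.
  V = {[κ=ν], [λ]}: π^{-1}(V) = {κ, λ, ν} ∉ τ ✗.
  V = {[μ]}: π^{-1}(V) = {μ} ∈ τ ✓.
  V = {[κ=ν], [μ]}: π^{-1}(V) = {κ, μ, ν} ∉ τ ✗.
  V = {[λ], [μ]}: π^{-1}(V) = {λ, μ} ∉ τ ✗.
  V = {[κ=ν], [λ], [μ]}: π^{-1}(V) = {κ, λ, μ, ν} ∉ τ ✗.
  V = {[ξ]}: π^{-1}(V) = {ξ} ∈ τ ✓.
  V = {[κ=ν], [ξ]}: π^{-1}(V) = {κ, ν, ξ} ∉ τ ✗.
  V = {[λ], [ξ]}: π^{-1}(V) = {λ, ξ} ∉ τ ✗.
  V = {[κ=ν], [λ], [ξ]}: π^{-1}(V) = {κ, λ, ν, ξ} ∉ τ ✗.
  V = {[μ], [ξ]}: π^{-1}(V) = {μ, ξ} ∈ τ ✓.
  V = {[κ=ν], [μ], [ξ]}: π^{-1}(V) = {κ, μ, ν, ξ} ∉ τ ✗.
  V = {[λ], [μ], [ξ]}: π^{-1}(V) = {λ, μ, ξ} ∉ τ ✗.
  V = {[κ=ν], [λ], [μ], [ξ]}: π^{-1}(V) = {κ, λ, μ, ν, ξ} ∈ τ ✓.
Open sets in the quotient: τ_Q = {{}, {[μ]}, {[ξ]}, {[μ], [ξ]}, {[κ=ν], [λ], [μ], [ξ]}} (5 elements).


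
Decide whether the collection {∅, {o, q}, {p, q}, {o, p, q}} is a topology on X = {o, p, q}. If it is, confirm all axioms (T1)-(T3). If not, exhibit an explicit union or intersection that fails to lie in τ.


τ is NOT a topology on X.

Axiom (T1): ∅ ∈ τ? Yes; X ∈ τ? Yes.
Axiom (T2/T3): check pairwise unions and intersections of members of τ.
Counterexample for (T3): {o, q} ∩ {p, q} = {q} ∉ τ. Therefore τ is NOT a topology.


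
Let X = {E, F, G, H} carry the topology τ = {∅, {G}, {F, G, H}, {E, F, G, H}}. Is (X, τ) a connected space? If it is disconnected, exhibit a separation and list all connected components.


(X, τ) is connected.

Find clopen sets (U ∈ τ with X ∖ U ∈ τ):
  U = ∅, X ∖ U = {E, F, G, H} — both open, so U is clopen.
  U = {E, F, G, H}, X ∖ U = ∅ — both open, so U is clopen.
Only trivial clopens (∅ and X) exist, so (X, τ) is connected.
Compute connected components by grouping points that agree on all clopens:
  component: {E, F, G, H}


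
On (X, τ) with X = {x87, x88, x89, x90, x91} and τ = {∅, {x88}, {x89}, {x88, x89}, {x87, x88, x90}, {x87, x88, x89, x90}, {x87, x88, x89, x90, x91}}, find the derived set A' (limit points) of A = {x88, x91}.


A' = {x87, x90, x91}

For each x ∈ X, list the open sets U ∈ τ with x ∈ U, then check whether U ∩ (A ∖ {x}) ≠ ∅ for every such U.
  x = x87: opens ∋ x are {x87, x88, x90}, {x87, x88, x89, x90}, {x87, x88, x89, x90, x91}; each meets A ∖ {x87}, so x IS a limit point.
  x = x88: open {x88} ∋ x has {x88} ∩ (A ∖ {x88}) = ∅, so x is NOT a limit point.
  x = x89: open {x89} ∋ x has {x89} ∩ (A ∖ {x89}) = ∅, so x is NOT a limit point.
  x = x90: opens ∋ x are {x87, x88, x90}, {x87, x88, x89, x90}, {x87, x88, x89, x90, x91}; each meets A ∖ {x90}, so x IS a limit point.
  x = x91: opens ∋ x are {x87, x88, x89, x90, x91}; each meets A ∖ {x91}, so x IS a limit point.
Collecting: A' = {x87, x90, x91}.


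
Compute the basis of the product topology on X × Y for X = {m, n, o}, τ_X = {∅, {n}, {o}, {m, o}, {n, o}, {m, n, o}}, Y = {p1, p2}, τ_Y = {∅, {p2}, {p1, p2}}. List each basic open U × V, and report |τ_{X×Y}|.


Basis B = {∅ × ∅, {n} × {p2}, {o} × {p2}, {m, o} × {p2}, {n} × {p1, p2}, {n, o} × {p2}, {o} × {p1, p2}, {m, n, o} × {p2}, {m, o} × {p1, p2}, {n, o} × {p1, p2}, {m, n, o} × {p1, p2}}; |τ_{X×Y}| = 18.

Enumerate products U × V with U ∈ τ_X, V ∈ τ_Y (deduplicated):
  ∅ × ∅ = {} (∅)
  {n} × {p2} = {(n,p2)}
  {o} × {p2} = {(o,p2)}
  {m, o} × {p2} = {(m,p2), (o,p2)}
  {n} × {p1, p2} = {(n,p1), (n,p2)}
  {n, o} × {p2} = {(n,p2), (o,p2)}
  {o} × {p1, p2} = {(o,p1), (o,p2)}
  {m, n, o} × {p2} = {(m,p2), (n,p2), (o,p2)}
  {m, o} × {p1, p2} = {(m,p1), (m,p2), (o,p1), (o,p2)}
  {n, o} × {p1, p2} = {(n,p1), (n,p2), (o,p1), (o,p2)}
  {m, n, o} × {p1, p2} = {(m,p1), (m,p2), (n,p1), (n,p2), (o,p1), (o,p2)}
These 11 distinct sets form the basis B.
Close under arbitrary unions to get τ_{X×Y}; counting gives |τ_{X×Y}| = 18.


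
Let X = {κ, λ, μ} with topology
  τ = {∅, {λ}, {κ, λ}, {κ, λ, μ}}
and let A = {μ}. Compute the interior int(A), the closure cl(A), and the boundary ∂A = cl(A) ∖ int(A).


int(A) = ∅, cl(A) = {μ}, ∂A = {μ}.

Closed sets in (X, τ) are complements of opens:
  closed(X, τ) = {∅, {μ}, {κ, μ}, {κ, λ, μ}}.
int(A) = ⋃ {U ∈ τ : U ⊆ A}. Opens contained in A: ∅.
Taking the union of these: int(A) = ∅.
cl(A) = ⋂ {C closed : A ⊆ C}. Closed sets containing A: {μ}, {κ, μ}, {κ, λ, μ}.
Intersecting these: cl(A) = {μ}.
∂A = cl(A) ∖ int(A) = {μ} ∖ ∅ = {μ}.


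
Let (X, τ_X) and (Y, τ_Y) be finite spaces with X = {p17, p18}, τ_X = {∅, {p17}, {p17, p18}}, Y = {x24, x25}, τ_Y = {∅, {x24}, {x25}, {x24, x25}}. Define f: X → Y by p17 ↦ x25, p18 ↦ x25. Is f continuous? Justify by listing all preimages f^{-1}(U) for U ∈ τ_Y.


f IS continuous.

Compute f^{-1}(U) for each U ∈ τ_Y:
  U = ∅: f^{-1}(U) = ∅ ∈ τ_X ✓.
  U = {x24}: f^{-1}(U) = ∅ ∈ τ_X ✓.
  U = {x25}: f^{-1}(U) = {p17, p18} ∈ τ_X ✓.
  U = {x24, x25}: f^{-1}(U) = {p17, p18} ∈ τ_X ✓.
Every preimage lies in τ_X, so f IS continuous.


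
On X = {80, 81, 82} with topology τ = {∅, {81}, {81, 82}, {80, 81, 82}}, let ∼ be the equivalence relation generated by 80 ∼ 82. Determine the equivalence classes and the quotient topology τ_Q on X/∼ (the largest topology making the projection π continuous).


X/∼ = {[80=82], [81]}; |τ_Q| = 3.

Equivalence classes: [80=82], [81].
Quotient map π: X → X/∼ sends 80 ↦ [80=82], 81 ↦ [81], 82 ↦ [80=82].
For each subset V ⊆ X/∼, compute π^{-1}(V) ⊆ X and check whether π^{-1}(V) ∈ τ. V is open in τ_Q iff π^{-1}(V) ∈ τ.
  V = {}: π^{-1}(V) = ∅ ∈ τ ✓.
  V = {[80=82]}: π^{-1}(V) = {80, 82} ∉ τ ✗.
  V = {[81]}: π^{-1}(V) = {81} ∈ τ ✓.
  V = {[80=82], [81]}: π^{-1}(V) = {80, 81, 82} ∈ τ ✓.
Open sets in the quotient: τ_Q = {{}, {[81]}, {[80=82], [81]}} (3 elements).


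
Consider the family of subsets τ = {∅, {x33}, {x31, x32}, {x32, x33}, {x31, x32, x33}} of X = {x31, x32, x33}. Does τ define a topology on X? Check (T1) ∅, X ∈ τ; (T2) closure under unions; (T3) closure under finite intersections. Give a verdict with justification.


τ is NOT a topology on X.

Axiom (T1): ∅ ∈ τ? Yes; X ∈ τ? Yes.
Axiom (T2/T3): check pairwise unions and intersections of members of τ.
Counterexample for (T3): {x31, x32} ∩ {x32, x33} = {x32} ∉ τ. Therefore τ is NOT a topology.


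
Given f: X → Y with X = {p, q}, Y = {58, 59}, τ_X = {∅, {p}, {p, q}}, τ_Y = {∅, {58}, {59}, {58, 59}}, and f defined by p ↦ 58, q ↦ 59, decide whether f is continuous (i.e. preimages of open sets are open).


f is NOT continuous.

Compute f^{-1}(U) for each U ∈ τ_Y:
  U = ∅: f^{-1}(U) = ∅ ∈ τ_X ✓.
  U = {58}: f^{-1}(U) = {p} ∈ τ_X ✓.
  U = {59}: f^{-1}(U) = {q} ∉ τ_X ✗.
  U = {58, 59}: f^{-1}(U) = {p, q} ∈ τ_X ✓.
Found U = {59} with f^{-1}(U) = {q} not in τ_X. Therefore f is NOT continuous.


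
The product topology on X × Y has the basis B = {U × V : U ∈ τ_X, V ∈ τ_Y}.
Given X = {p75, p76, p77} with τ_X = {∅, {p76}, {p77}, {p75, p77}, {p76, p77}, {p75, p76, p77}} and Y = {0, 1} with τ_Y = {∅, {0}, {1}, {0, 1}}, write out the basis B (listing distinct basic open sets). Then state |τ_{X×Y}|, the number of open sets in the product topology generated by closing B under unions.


Basis B = {∅ × ∅, {p76} × {0}, {p76} × {1}, {p77} × {0}, {p77} × {1}, {p75, p77} × {0}, {p75, p77} × {1}, {p76} × {0, 1}, {p76, p77} × {0}, {p76, p77} × {1}, {p77} × {0, 1}, {p75, p76, p77} × {0}, {p75, p76, p77} × {1}, {p75, p77} × {0, 1}, {p76, p77} × {0, 1}, {p75, p76, p77} × {0, 1}}; |τ_{X×Y}| = 36.

Enumerate products U × V with U ∈ τ_X, V ∈ τ_Y (deduplicated):
  ∅ × ∅ = {} (∅)
  {p76} × {0} = {(p76,0)}
  {p76} × {1} = {(p76,1)}
  {p77} × {0} = {(p77,0)}
  {p77} × {1} = {(p77,1)}
  {p75, p77} × {0} = {(p75,0), (p77,0)}
  {p75, p77} × {1} = {(p75,1), (p77,1)}
  {p76} × {0, 1} = {(p76,0), (p76,1)}
  {p76, p77} × {0} = {(p76,0), (p77,0)}
  {p76, p77} × {1} = {(p76,1), (p77,1)}
  {p77} × {0, 1} = {(p77,0), (p77,1)}
  {p75, p76, p77} × {0} = {(p75,0), (p76,0), (p77,0)}
  {p75, p76, p77} × {1} = {(p75,1), (p76,1), (p77,1)}
  {p75, p77} × {0, 1} = {(p75,0), (p75,1), (p77,0), (p77,1)}
  {p76, p77} × {0, 1} = {(p76,0), (p76,1), (p77,0), (p77,1)}
  {p75, p76, p77} × {0, 1} = {(p75,0), (p75,1), (p76,0), (p76,1), (p77,0), (p77,1)}
These 16 distinct sets form the basis B.
Close under arbitrary unions to get τ_{X×Y}; counting gives |τ_{X×Y}| = 36.
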